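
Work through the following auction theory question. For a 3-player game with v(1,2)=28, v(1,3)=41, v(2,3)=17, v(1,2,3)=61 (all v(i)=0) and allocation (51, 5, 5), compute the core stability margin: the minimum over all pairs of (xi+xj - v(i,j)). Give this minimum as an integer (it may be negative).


Step 1: Slack for coalition (1,2): x1+x2 - v12 = 56 - 28 = 28
Step 2: Slack for coalition (1,3): x1+x3 - v13 = 56 - 41 = 15
Step 3: Slack for coalition (2,3): x2+x3 - v23 = 10 - 17 = -7
Step 4: Minimum slack = min(28, 15, -7) = -7, attained by (2,3); coalition (2,3) can block (slack < 0), so the allocation is not in the core

-7


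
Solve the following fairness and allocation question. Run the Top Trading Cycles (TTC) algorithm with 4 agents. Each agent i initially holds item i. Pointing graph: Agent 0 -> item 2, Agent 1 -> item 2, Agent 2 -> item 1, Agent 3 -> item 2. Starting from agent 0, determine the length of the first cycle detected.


Step 1: Trace the pointer graph from agent 0: 0 -> 2 -> 1 -> 2
Step 2: A cycle is detected when we revisit agent 2
Step 3: The cycle is: 2 -> 1 -> 2
Step 4: Cycle length = 2

2


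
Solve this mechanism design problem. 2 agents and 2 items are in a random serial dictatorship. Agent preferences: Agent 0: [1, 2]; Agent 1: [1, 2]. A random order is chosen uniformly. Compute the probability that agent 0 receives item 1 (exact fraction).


Step 1: Agent 0 wants item 1
Step 2: There are 2 possible orderings of agents
Step 3: In 1 orderings, agent 0 gets item 1
Step 4: Probability = 1/2

1/2


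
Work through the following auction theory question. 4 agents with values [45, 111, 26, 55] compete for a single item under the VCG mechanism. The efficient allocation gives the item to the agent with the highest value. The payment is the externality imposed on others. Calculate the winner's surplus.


Step 1: The winner is the agent with the highest value: agent 1 with value 111
Step 2: Values of other agents: [45, 26, 55]
Step 3: VCG payment = max of others' values = 55
Step 4: Surplus = 111 - 55 = 56

56


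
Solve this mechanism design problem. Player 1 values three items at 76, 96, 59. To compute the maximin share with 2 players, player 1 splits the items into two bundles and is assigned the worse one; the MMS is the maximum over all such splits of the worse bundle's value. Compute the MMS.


Step 1: Item values = 76, 96, 59
Step 2: Enumerate all 2-bundle partitions and take the smaller bundle:
  Partition 1: {76} vs {96,59} -> bundles 76, 155; min = 76
  Partition 2: {96} vs {76,59} -> bundles 96, 135; min = 96
  Partition 3: {59} vs {76,96} -> bundles 59, 172; min = 59
Step 3: MMS = max(76, 96, 59) = 96

96


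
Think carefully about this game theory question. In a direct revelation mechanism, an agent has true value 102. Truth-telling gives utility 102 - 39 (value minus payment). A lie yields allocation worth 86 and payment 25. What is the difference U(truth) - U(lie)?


Step 1: U(truth) = value - payment = 102 - 39 = 63
Step 2: U(lie) = allocation - payment = 86 - 25 = 61
Step 3: IC gap = 63 - 61 = 2

2


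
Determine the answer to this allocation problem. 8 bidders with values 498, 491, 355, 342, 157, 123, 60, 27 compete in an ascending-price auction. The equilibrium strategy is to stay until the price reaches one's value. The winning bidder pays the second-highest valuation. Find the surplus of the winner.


Step 1: Identify the highest value: 498
Step 2: Identify the second-highest value: 491
Step 3: The final price = second-highest value = 491
Step 4: Surplus = 498 - 491 = 7

7


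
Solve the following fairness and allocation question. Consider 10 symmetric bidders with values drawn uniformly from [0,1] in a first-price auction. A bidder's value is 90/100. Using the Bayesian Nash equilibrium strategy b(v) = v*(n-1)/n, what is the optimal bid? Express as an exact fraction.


Step 1: The symmetric BNE bidding function is b(v) = v * (n-1) / n
Step 2: Substitute v = 9/10 and n = 10
Step 3: b = 9/10 * 9/10
Step 4: b = 81/100

81/100


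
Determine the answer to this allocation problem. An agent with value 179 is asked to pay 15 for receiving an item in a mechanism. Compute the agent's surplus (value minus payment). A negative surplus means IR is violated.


Step 1: Surplus = value - payment = 179 - 15 = 164
Step 2: IR is satisfied (surplus >= 0)

164


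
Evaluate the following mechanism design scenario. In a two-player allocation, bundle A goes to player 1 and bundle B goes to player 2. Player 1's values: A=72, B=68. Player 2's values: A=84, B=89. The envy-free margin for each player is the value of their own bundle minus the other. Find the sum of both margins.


Step 1: Player 1's margin = v1(A) - v1(B) = 72 - 68 = 4
Step 2: Player 2's margin = v2(B) - v2(A) = 89 - 84 = 5
Step 3: Total margin = 4 + 5 = 9

9


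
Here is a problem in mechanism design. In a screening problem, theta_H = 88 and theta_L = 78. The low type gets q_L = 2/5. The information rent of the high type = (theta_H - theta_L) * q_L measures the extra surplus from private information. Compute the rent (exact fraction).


Step 1: theta_H - theta_L = 88 - 78 = 10
Step 2: Information rent = (theta_H - theta_L) * q_L
Step 3: = 10 * 2/5
Step 4: = 4

4


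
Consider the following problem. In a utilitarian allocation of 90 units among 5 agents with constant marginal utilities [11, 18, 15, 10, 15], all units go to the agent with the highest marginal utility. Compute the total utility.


Step 1: The marginal utilities are [11, 18, 15, 10, 15]
Step 2: The highest marginal utility is 18
Step 3: All 90 units go to that agent
Step 4: Total utility = 18 * 90 = 1620

1620


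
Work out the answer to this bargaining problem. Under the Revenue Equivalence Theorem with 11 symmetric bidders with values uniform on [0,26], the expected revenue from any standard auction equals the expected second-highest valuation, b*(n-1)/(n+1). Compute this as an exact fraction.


Step 1: By Revenue Equivalence, expected revenue = b*(n-1)/(n+1)
Step 2: Substituting n = 11, b = 26
Step 3: Revenue = 26*(11-1)/(11+1) = 26*10/12
Step 4: Revenue = 260/12 = 65/3

65/3


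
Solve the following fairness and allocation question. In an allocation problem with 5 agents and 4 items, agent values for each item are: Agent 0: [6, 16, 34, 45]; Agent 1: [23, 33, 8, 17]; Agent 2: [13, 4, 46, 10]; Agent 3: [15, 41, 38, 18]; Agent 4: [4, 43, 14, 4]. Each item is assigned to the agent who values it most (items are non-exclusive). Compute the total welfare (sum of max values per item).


Step 1: For each item, find the maximum value among all agents.
Step 2: Item 0 -> Agent 1 (value 23)
Step 3: Item 1 -> Agent 4 (value 43)
Step 4: Item 2 -> Agent 2 (value 46)
Step 5: Item 3 -> Agent 0 (value 45)
Step 6: Total welfare = 23 + 43 + 46 + 45 = 157

157


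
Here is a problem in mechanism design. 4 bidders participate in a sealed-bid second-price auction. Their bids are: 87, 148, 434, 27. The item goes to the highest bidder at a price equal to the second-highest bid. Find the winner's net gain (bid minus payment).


Step 1: Sort bids in descending order: 434, 148, 87, 27
Step 2: The winning bid is the highest: 434
Step 3: The payment equals the second-highest bid: 148
Step 4: Surplus = winner's bid - payment = 434 - 148 = 286

286


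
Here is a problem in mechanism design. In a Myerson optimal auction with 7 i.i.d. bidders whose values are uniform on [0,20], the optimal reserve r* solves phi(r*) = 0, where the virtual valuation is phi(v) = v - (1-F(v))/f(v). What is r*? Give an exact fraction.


Step 1: For U[0,20], F(v) = v/20 and f(v) = 1/20
Step 2: phi(v) = v - (1 - v/20)/(1/20) = v - (20 - v) = 2v - 20
Step 3: Set phi(r*) = 0: 2r* - 20 = 0
Step 4: r* = 20/2 = 10 (the number of bidders n = 7 does not enter)

10


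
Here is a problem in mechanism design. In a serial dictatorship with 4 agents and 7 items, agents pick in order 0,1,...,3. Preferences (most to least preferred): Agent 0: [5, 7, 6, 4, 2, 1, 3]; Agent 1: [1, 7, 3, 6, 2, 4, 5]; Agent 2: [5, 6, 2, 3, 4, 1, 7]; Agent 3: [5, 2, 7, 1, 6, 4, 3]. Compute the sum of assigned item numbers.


Step 1: Agent 0 picks item 5
Step 2: Agent 1 picks item 1
Step 3: Agent 2 picks item 6
Step 4: Agent 3 picks item 2
Step 5: Sum = 5 + 1 + 6 + 2 = 14

14


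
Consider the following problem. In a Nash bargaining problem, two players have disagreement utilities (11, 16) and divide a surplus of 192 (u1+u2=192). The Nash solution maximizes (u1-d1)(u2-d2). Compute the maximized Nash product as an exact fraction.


Step 1: The Nash solution splits surplus symmetrically above the disagreement point
Step 2: u1 = (total + d1 - d2)/2 = (192 + 11 - 16)/2 = 187/2
Step 3: u2 = (total - d1 + d2)/2 = (192 - 11 + 16)/2 = 197/2
Step 4: Nash product = (187/2 - 11) * (197/2 - 16)
Step 5: = 165/2 * 165/2 = 27225/4

27225/4


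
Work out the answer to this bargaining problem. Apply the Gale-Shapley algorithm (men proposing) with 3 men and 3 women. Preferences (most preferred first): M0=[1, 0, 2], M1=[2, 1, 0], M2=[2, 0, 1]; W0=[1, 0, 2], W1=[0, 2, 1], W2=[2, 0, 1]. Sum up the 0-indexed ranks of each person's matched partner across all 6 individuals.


Step 1: Run Gale-Shapley (men propose, women hold best offer):
  M0 proposes to W1; she accepts
  M1 proposes to W2; she accepts
  M2 proposes to W2; she switches from M1
  M1 proposes to W1; rejected
  M1 proposes to W0; she accepts
Step 2: Final matching: W0-M1, W1-M0, W2-M2
Step 3: 0-indexed ranks (man's rank of his match, then woman's): 2 + 0 + 0 + 0 + 0 + 0
Step 4: Total rank sum = 2

2


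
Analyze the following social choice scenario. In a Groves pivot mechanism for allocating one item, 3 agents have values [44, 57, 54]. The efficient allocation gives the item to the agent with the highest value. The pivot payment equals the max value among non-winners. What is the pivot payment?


Step 1: The efficient winner is agent 1 with value 57
Step 2: Other agents' values: [44, 54]
Step 3: Pivot payment = max(others) = 54
Step 4: The winner pays 54

54


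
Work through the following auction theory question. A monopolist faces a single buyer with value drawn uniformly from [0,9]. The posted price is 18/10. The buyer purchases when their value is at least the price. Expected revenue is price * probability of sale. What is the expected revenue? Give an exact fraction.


Step 1: Posted price r = 9/5, value support [0,9]
Step 2: P(v >= r) = (9 - 9/5)/9 = 4/5
Step 3: Expected revenue = r * P(v >= r) = 9/5 * 4/5
Step 4: Revenue = 36/25

36/25


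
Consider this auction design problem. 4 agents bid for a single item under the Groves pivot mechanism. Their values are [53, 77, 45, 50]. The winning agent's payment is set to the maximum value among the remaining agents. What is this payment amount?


Step 1: The efficient winner is agent 1 with value 77
Step 2: Other agents' values: [53, 45, 50]
Step 3: Pivot payment = max(others) = 53
Step 4: The winner pays 53

53


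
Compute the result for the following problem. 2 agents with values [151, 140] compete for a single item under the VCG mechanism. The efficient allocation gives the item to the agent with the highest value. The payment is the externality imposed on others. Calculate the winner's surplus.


Step 1: The winner is the agent with the highest value: agent 0 with value 151
Step 2: Values of other agents: [140]
Step 3: VCG payment = max of others' values = 140
Step 4: Surplus = 151 - 140 = 11

11


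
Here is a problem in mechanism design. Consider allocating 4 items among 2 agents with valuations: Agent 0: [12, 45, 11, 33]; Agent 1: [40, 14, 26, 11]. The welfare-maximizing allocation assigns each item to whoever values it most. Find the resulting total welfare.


Step 1: For each item, find the maximum value among all agents.
Step 2: Item 0 -> Agent 1 (value 40)
Step 3: Item 1 -> Agent 0 (value 45)
Step 4: Item 2 -> Agent 1 (value 26)
Step 5: Item 3 -> Agent 0 (value 33)
Step 6: Total welfare = 40 + 45 + 26 + 33 = 144

144


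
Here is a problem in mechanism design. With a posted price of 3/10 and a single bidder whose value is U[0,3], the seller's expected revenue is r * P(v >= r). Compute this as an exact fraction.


Step 1: Posted price r = 3/10, value support [0,3]
Step 2: P(v >= r) = (3 - 3/10)/3 = 9/10
Step 3: Expected revenue = r * P(v >= r) = 3/10 * 9/10
Step 4: Revenue = 27/100

27/100


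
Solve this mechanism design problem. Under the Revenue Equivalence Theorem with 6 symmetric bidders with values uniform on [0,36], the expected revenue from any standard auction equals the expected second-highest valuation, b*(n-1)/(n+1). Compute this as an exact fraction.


Step 1: By Revenue Equivalence, expected revenue = b*(n-1)/(n+1)
Step 2: Substituting n = 6, b = 36
Step 3: Revenue = 36*(6-1)/(6+1) = 36*5/7
Step 4: Revenue = 180/7

180/7


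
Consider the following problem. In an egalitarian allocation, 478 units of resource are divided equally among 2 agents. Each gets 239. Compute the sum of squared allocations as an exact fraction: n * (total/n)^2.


Step 1: Each agent's share = 478/2 = 239
Step 2: Square of each share = (239)^2 = 57121
Step 3: Sum of squares = 2 * 57121 = 114242

114242


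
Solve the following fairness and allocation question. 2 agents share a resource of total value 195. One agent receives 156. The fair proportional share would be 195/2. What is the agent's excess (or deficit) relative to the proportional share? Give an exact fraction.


Step 1: Proportional share = 195/2
Step 2: Agent's actual allocation = 156
Step 3: Excess = 156 - 195/2 = 117/2

117/2


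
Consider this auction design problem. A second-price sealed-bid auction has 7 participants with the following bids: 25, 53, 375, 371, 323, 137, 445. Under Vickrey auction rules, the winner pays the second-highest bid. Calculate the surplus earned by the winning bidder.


Step 1: Sort bids in descending order: 445, 375, 371, 323, 137, 53, 25
Step 2: The winning bid is the highest: 445
Step 3: The payment equals the second-highest bid: 375
Step 4: Surplus = winner's bid - payment = 445 - 375 = 70

70


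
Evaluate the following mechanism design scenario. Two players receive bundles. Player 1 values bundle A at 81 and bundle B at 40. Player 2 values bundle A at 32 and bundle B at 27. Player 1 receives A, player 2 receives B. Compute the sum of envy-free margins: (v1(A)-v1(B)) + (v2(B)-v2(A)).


Step 1: Player 1's margin = v1(A) - v1(B) = 81 - 40 = 41
Step 2: Player 2's margin = v2(B) - v2(A) = 27 - 32 = -5
Step 3: Total margin = 41 + -5 = 36

36


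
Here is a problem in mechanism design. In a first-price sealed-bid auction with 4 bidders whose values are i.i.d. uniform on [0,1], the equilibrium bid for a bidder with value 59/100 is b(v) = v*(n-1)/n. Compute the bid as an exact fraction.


Step 1: The symmetric BNE bidding function is b(v) = v * (n-1) / n
Step 2: Substitute v = 59/100 and n = 4
Step 3: b = 59/100 * 3/4
Step 4: b = 177/400

177/400


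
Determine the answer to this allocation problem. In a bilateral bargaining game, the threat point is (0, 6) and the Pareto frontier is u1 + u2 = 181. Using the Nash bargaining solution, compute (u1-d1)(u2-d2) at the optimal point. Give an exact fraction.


Step 1: The Nash solution splits surplus symmetrically above the disagreement point
Step 2: u1 = (total + d1 - d2)/2 = (181 + 0 - 6)/2 = 175/2
Step 3: u2 = (total - d1 + d2)/2 = (181 - 0 + 6)/2 = 187/2
Step 4: Nash product = (175/2 - 0) * (187/2 - 6)
Step 5: = 175/2 * 175/2 = 30625/4

30625/4


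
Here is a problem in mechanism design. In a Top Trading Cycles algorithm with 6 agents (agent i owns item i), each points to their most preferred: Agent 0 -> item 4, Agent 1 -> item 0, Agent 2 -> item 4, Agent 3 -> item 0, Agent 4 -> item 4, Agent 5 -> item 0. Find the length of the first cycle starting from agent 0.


Step 1: Trace the pointer graph from agent 0: 0 -> 4 -> 4
Step 2: A cycle is detected when we revisit agent 4
Step 3: The cycle is: 4 -> 4
Step 4: Cycle length = 1

1


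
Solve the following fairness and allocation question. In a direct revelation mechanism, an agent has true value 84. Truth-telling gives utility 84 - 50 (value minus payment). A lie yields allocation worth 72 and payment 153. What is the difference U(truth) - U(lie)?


Step 1: U(truth) = value - payment = 84 - 50 = 34
Step 2: U(lie) = allocation - payment = 72 - 153 = -81
Step 3: IC gap = 34 - (-81) = 115

115


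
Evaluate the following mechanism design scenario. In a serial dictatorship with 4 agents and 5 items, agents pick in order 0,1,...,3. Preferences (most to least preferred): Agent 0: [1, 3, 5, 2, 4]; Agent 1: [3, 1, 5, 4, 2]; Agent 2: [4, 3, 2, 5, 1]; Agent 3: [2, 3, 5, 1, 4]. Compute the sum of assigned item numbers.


Step 1: Agent 0 picks item 1
Step 2: Agent 1 picks item 3
Step 3: Agent 2 picks item 4
Step 4: Agent 3 picks item 2
Step 5: Sum = 1 + 3 + 4 + 2 = 10

10


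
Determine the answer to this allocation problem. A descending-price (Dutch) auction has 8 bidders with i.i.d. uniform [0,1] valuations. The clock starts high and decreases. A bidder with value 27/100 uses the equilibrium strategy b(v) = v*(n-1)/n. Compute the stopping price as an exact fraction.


Step 1: Dutch auctions are strategically equivalent to first-price auctions
Step 2: The equilibrium bid is b(v) = v*(n-1)/n
Step 3: b = 27/100 * 7/8
Step 4: b = 189/800

189/800


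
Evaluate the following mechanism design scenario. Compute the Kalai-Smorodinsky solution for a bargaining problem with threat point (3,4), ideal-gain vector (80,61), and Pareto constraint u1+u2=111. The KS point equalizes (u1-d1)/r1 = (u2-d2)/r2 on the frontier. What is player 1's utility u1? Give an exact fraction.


Step 1: At the KS point, (u1-d1)/r1 = (u2-d2)/r2 = t and u1+u2 = 111
Step 2: u1 = d1 + r1*t and u2 = d2 + r2*t, so (d1 + r1*t) + (d2 + r2*t) = 111
Step 3: t = (111 - 3 - 4)/(80 + 61) = 104/141
Step 4: u1 = d1 + r1*t = 3 + 80 * 104/141 = 8743/141
Step 5: (Check: u2 = d2 + r2*t = 6908/141; u1+u2 = 8743/141 + 6908/141 = 111, on the frontier.)

8743/141


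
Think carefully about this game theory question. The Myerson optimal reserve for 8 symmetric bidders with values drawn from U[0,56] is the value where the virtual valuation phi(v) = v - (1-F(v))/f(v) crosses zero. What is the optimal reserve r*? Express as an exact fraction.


Step 1: For U[0,56], F(v) = v/56 and f(v) = 1/56
Step 2: phi(v) = v - (1 - v/56)/(1/56) = v - (56 - v) = 2v - 56
Step 3: Set phi(r*) = 0: 2r* - 56 = 0
Step 4: r* = 56/2 = 28 (the number of bidders n = 8 does not enter)

28


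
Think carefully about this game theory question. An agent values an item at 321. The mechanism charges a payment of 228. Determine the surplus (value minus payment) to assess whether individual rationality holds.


Step 1: Surplus = value - payment = 321 - 228 = 93
Step 2: IR is satisfied (surplus >= 0)

93


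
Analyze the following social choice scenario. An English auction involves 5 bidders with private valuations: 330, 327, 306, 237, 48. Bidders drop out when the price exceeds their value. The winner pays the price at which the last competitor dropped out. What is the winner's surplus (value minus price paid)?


Step 1: Identify the highest value: 330
Step 2: Identify the second-highest value: 327
Step 3: The final price = second-highest value = 327
Step 4: Surplus = 330 - 327 = 3

3


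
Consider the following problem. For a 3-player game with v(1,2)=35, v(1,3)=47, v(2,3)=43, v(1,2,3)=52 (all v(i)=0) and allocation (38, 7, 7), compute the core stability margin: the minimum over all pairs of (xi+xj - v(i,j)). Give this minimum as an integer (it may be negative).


Step 1: Slack for coalition (1,2): x1+x2 - v12 = 45 - 35 = 10
Step 2: Slack for coalition (1,3): x1+x3 - v13 = 45 - 47 = -2
Step 3: Slack for coalition (2,3): x2+x3 - v23 = 14 - 43 = -29
Step 4: Minimum slack = min(10, -2, -29) = -29, attained by (2,3); coalition (2,3) can block (slack < 0), so the allocation is not in the core

-29


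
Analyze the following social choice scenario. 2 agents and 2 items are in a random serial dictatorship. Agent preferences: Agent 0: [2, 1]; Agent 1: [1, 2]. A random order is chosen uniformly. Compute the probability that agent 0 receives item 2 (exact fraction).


Step 1: Agent 0 wants item 2
Step 2: There are 2 possible orderings of agents
Step 3: In 2 orderings, agent 0 gets item 2
Step 4: Probability = 2/2 = 1

1


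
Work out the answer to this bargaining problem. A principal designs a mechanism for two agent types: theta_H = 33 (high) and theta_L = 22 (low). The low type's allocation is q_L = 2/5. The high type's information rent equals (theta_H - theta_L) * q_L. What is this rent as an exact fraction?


Step 1: theta_H - theta_L = 33 - 22 = 11
Step 2: Information rent = (theta_H - theta_L) * q_L
Step 3: = 11 * 2/5
Step 4: = 22/5

22/5


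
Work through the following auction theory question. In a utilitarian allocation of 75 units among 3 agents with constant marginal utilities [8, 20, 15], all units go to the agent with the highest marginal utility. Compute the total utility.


Step 1: The marginal utilities are [8, 20, 15]
Step 2: The highest marginal utility is 20
Step 3: All 75 units go to that agent
Step 4: Total utility = 20 * 75 = 1500

1500


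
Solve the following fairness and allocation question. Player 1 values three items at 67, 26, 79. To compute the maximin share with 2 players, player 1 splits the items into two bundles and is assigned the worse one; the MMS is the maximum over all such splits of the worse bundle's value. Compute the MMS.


Step 1: Item values = 67, 26, 79
Step 2: Enumerate all 2-bundle partitions and take the smaller bundle:
  Partition 1: {67} vs {26,79} -> bundles 67, 105; min = 67
  Partition 2: {26} vs {67,79} -> bundles 26, 146; min = 26
  Partition 3: {79} vs {67,26} -> bundles 79, 93; min = 79
Step 3: MMS = max(67, 26, 79) = 79

79


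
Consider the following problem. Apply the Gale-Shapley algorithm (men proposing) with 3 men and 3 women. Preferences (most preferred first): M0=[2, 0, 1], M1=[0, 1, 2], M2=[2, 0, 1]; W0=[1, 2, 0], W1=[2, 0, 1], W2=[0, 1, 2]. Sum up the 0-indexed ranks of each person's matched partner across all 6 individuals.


Step 1: Run Gale-Shapley (men propose, women hold best offer):
  M0 proposes to W2; she accepts
  M1 proposes to W0; she accepts
  M2 proposes to W2; rejected
  M2 proposes to W0; rejected
  M2 proposes to W1; she accepts
Step 2: Final matching: W0-M1, W1-M2, W2-M0
Step 3: 0-indexed ranks (man's rank of his match, then woman's): 0 + 0 + 2 + 0 + 0 + 0
Step 4: Total rank sum = 2

2


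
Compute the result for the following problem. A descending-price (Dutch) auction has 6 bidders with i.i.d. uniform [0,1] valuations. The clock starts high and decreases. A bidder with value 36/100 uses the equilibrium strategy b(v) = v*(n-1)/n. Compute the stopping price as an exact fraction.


Step 1: Dutch auctions are strategically equivalent to first-price auctions
Step 2: The equilibrium bid is b(v) = v*(n-1)/n
Step 3: b = 9/25 * 5/6
Step 4: b = 3/10

3/10


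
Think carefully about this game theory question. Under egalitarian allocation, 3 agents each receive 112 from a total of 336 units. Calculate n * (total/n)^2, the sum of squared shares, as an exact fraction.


Step 1: Each agent's share = 336/3 = 112
Step 2: Square of each share = (112)^2 = 12544
Step 3: Sum of squares = 3 * 12544 = 37632

37632


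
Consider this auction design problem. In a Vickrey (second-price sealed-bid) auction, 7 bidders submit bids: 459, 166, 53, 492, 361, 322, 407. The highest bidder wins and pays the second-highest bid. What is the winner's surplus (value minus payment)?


Step 1: Sort bids in descending order: 492, 459, 407, 361, 322, 166, 53
Step 2: The winning bid is the highest: 492
Step 3: The payment equals the second-highest bid: 459
Step 4: Surplus = winner's bid - payment = 492 - 459 = 33

33


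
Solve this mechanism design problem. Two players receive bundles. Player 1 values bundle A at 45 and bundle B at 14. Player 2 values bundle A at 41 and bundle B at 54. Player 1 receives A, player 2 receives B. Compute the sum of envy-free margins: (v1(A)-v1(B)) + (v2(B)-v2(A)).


Step 1: Player 1's margin = v1(A) - v1(B) = 45 - 14 = 31
Step 2: Player 2's margin = v2(B) - v2(A) = 54 - 41 = 13
Step 3: Total margin = 31 + 13 = 44

44


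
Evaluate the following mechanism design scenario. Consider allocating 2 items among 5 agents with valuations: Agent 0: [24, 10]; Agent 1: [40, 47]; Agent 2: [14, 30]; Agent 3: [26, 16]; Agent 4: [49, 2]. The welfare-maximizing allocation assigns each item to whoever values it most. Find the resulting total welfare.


Step 1: For each item, find the maximum value among all agents.
Step 2: Item 0 -> Agent 4 (value 49)
Step 3: Item 1 -> Agent 1 (value 47)
Step 4: Total welfare = 49 + 47 = 96

96


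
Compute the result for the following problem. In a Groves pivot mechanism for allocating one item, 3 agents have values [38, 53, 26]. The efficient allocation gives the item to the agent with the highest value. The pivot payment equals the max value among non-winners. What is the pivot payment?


Step 1: The efficient winner is agent 1 with value 53
Step 2: Other agents' values: [38, 26]
Step 3: Pivot payment = max(others) = 38
Step 4: The winner pays 38

38


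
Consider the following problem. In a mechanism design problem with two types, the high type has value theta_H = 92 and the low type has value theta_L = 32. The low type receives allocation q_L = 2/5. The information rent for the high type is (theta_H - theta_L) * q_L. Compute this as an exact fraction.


Step 1: theta_H - theta_L = 92 - 32 = 60
Step 2: Information rent = (theta_H - theta_L) * q_L
Step 3: = 60 * 2/5
Step 4: = 24

24


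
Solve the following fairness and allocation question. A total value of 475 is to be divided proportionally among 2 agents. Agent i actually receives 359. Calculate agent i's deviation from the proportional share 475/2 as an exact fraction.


Step 1: Proportional share = 475/2
Step 2: Agent's actual allocation = 359
Step 3: Excess = 359 - 475/2 = 243/2

243/2


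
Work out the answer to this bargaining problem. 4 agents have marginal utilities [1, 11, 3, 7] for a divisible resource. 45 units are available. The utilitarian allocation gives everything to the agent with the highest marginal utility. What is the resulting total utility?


Step 1: The marginal utilities are [1, 11, 3, 7]
Step 2: The highest marginal utility is 11
Step 3: All 45 units go to that agent
Step 4: Total utility = 11 * 45 = 495

495


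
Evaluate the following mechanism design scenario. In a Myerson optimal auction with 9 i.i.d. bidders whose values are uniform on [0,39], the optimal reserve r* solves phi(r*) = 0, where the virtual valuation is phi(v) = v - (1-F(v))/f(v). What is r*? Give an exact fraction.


Step 1: For U[0,39], F(v) = v/39 and f(v) = 1/39
Step 2: phi(v) = v - (1 - v/39)/(1/39) = v - (39 - v) = 2v - 39
Step 3: Set phi(r*) = 0: 2r* - 39 = 0
Step 4: r* = 39/2 (the number of bidders n = 9 does not enter)

39/2


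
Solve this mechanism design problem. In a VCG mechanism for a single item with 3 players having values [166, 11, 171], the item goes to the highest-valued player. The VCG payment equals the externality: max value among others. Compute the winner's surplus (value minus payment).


Step 1: The winner is the agent with the highest value: agent 2 with value 171
Step 2: Values of other agents: [166, 11]
Step 3: VCG payment = max of others' values = 166
Step 4: Surplus = 171 - 166 = 5

5


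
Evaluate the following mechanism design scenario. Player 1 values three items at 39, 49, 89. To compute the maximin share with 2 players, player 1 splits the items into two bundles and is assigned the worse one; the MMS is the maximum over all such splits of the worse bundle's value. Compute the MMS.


Step 1: Item values = 39, 49, 89
Step 2: Enumerate all 2-bundle partitions and take the smaller bundle:
  Partition 1: {39} vs {49,89} -> bundles 39, 138; min = 39
  Partition 2: {49} vs {39,89} -> bundles 49, 128; min = 49
  Partition 3: {89} vs {39,49} -> bundles 89, 88; min = 88
Step 3: MMS = max(39, 49, 88) = 88

88


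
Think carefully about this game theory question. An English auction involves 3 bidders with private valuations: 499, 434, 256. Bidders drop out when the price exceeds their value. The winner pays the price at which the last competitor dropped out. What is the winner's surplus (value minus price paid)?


Step 1: Identify the highest value: 499
Step 2: Identify the second-highest value: 434
Step 3: The final price = second-highest value = 434
Step 4: Surplus = 499 - 434 = 65

65


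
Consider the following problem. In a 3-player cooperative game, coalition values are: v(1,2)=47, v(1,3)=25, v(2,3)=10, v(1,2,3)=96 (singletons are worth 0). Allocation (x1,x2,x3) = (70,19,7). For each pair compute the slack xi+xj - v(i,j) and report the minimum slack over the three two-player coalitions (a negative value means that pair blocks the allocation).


Step 1: Slack for coalition (1,2): x1+x2 - v12 = 89 - 47 = 42
Step 2: Slack for coalition (1,3): x1+x3 - v13 = 77 - 25 = 52
Step 3: Slack for coalition (2,3): x2+x3 - v23 = 26 - 10 = 16
Step 4: Minimum slack = min(42, 52, 16) = 16, attained by (2,3); no pair can gain by deviating, so the allocation is in the core

16


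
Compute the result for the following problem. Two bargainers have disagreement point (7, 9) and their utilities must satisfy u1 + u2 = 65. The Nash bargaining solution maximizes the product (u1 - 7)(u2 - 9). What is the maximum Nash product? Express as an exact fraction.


Step 1: The Nash solution splits surplus symmetrically above the disagreement point
Step 2: u1 = (total + d1 - d2)/2 = (65 + 7 - 9)/2 = 63/2
Step 3: u2 = (total - d1 + d2)/2 = (65 - 7 + 9)/2 = 67/2
Step 4: Nash product = (63/2 - 7) * (67/2 - 9)
Step 5: = 49/2 * 49/2 = 2401/4

2401/4


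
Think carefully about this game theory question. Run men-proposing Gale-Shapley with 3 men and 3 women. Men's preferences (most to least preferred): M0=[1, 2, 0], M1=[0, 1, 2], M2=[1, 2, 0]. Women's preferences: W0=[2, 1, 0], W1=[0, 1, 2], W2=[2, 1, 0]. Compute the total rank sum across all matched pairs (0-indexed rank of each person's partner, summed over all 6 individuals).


Step 1: Run Gale-Shapley (men propose, women hold best offer):
  M0 proposes to W1; she accepts
  M1 proposes to W0; she accepts
  M2 proposes to W1; rejected
  M2 proposes to W2; she accepts
Step 2: Final matching: W0-M1, W1-M0, W2-M2
Step 3: 0-indexed ranks (man's rank of his match, then woman's): 0 + 1 + 0 + 0 + 1 + 0
Step 4: Total rank sum = 2

2


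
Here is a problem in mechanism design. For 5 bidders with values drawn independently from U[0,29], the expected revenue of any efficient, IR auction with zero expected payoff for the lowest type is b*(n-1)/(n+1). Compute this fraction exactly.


Step 1: By Revenue Equivalence, expected revenue = b*(n-1)/(n+1)
Step 2: Substituting n = 5, b = 29
Step 3: Revenue = 29*(5-1)/(5+1) = 29*4/6
Step 4: Revenue = 116/6 = 58/3

58/3


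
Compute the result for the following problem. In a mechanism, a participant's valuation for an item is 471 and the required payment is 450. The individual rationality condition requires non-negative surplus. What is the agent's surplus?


Step 1: Surplus = value - payment = 471 - 450 = 21
Step 2: IR is satisfied (surplus >= 0)

21


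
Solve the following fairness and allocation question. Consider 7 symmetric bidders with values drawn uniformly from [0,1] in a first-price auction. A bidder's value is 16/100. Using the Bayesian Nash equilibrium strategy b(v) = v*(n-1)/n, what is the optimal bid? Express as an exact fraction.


Step 1: The symmetric BNE bidding function is b(v) = v * (n-1) / n
Step 2: Substitute v = 4/25 and n = 7
Step 3: b = 4/25 * 6/7
Step 4: b = 24/175

24/175


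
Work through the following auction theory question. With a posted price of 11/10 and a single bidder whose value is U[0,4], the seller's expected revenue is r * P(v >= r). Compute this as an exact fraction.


Step 1: Posted price r = 11/10, value support [0,4]
Step 2: P(v >= r) = (4 - 11/10)/4 = 29/40
Step 3: Expected revenue = r * P(v >= r) = 11/10 * 29/40
Step 4: Revenue = 319/400

319/400


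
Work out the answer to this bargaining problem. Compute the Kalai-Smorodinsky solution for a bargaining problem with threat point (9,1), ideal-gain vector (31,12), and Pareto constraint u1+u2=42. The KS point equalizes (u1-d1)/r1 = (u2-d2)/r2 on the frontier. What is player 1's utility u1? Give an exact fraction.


Step 1: At the KS point, (u1-d1)/r1 = (u2-d2)/r2 = t and u1+u2 = 42
Step 2: u1 = d1 + r1*t and u2 = d2 + r2*t, so (d1 + r1*t) + (d2 + r2*t) = 42
Step 3: t = (42 - 9 - 1)/(31 + 12) = 32/43
Step 4: u1 = d1 + r1*t = 9 + 31 * 32/43 = 1379/43
Step 5: (Check: u2 = d2 + r2*t = 427/43; u1+u2 = 1379/43 + 427/43 = 42, on the frontier.)

1379/43


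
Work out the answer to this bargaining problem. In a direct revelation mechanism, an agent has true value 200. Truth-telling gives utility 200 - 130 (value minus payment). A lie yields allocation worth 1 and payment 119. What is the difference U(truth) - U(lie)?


Step 1: U(truth) = value - payment = 200 - 130 = 70
Step 2: U(lie) = allocation - payment = 1 - 119 = -118
Step 3: IC gap = 70 - (-118) = 188

188


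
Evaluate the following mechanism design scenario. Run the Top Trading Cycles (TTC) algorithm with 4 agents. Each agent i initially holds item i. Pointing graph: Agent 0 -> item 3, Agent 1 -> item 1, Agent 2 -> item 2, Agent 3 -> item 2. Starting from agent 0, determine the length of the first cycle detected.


Step 1: Trace the pointer graph from agent 0: 0 -> 3 -> 2 -> 2
Step 2: A cycle is detected when we revisit agent 2
Step 3: The cycle is: 2 -> 2
Step 4: Cycle length = 1

1


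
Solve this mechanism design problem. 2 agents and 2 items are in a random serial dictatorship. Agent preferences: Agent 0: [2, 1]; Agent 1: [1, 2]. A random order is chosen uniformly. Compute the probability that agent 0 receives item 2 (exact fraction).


Step 1: Agent 0 wants item 2
Step 2: There are 2 possible orderings of agents
Step 3: In 2 orderings, agent 0 gets item 2
Step 4: Probability = 2/2 = 1

1


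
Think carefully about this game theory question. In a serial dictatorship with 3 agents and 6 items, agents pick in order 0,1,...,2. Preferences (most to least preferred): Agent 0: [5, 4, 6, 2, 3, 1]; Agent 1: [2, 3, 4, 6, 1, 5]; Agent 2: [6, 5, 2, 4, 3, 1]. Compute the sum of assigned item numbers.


Step 1: Agent 0 picks item 5
Step 2: Agent 1 picks item 2
Step 3: Agent 2 picks item 6
Step 4: Sum = 5 + 2 + 6 = 13

13


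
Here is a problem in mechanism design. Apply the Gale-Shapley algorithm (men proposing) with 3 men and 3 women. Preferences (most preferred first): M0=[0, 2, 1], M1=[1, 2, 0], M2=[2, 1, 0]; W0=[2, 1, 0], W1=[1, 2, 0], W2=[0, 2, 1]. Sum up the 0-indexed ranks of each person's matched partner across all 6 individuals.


Step 1: Run Gale-Shapley (men propose, women hold best offer):
  M0 proposes to W0; she accepts
  M1 proposes to W1; she accepts
  M2 proposes to W2; she accepts
Step 2: Final matching: W0-M0, W1-M1, W2-M2
Step 3: 0-indexed ranks (man's rank of his match, then woman's): 0 + 2 + 0 + 0 + 0 + 1
Step 4: Total rank sum = 3

3


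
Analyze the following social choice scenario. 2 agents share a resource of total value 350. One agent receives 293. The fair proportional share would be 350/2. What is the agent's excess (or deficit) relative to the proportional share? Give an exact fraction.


Step 1: Proportional share = 350/2 = 175
Step 2: Agent's actual allocation = 293
Step 3: Excess = 293 - 175 = 118

118


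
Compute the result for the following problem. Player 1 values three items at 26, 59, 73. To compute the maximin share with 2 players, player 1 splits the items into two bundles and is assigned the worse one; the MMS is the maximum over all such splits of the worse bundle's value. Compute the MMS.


Step 1: Item values = 26, 59, 73
Step 2: Enumerate all 2-bundle partitions and take the smaller bundle:
  Partition 1: {26} vs {59,73} -> bundles 26, 132; min = 26
  Partition 2: {59} vs {26,73} -> bundles 59, 99; min = 59
  Partition 3: {73} vs {26,59} -> bundles 73, 85; min = 73
Step 3: MMS = max(26, 59, 73) = 73

73


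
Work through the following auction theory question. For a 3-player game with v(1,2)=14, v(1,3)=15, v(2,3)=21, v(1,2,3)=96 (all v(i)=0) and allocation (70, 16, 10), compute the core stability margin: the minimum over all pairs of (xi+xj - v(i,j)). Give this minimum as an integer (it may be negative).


Step 1: Slack for coalition (1,2): x1+x2 - v12 = 86 - 14 = 72
Step 2: Slack for coalition (1,3): x1+x3 - v13 = 80 - 15 = 65
Step 3: Slack for coalition (2,3): x2+x3 - v23 = 26 - 21 = 5
Step 4: Minimum slack = min(72, 65, 5) = 5, attained by (2,3); no pair can gain by deviating, so the allocation is in the core

5


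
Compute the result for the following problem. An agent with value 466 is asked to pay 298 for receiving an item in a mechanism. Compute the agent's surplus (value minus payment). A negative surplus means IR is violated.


Step 1: Surplus = value - payment = 466 - 298 = 168
Step 2: IR is satisfied (surplus >= 0)

168


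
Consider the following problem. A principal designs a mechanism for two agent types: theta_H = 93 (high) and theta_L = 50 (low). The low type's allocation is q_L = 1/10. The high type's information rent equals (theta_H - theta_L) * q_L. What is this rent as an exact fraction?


Step 1: theta_H - theta_L = 93 - 50 = 43
Step 2: Information rent = (theta_H - theta_L) * q_L
Step 3: = 43 * 1/10
Step 4: = 43/10

43/10


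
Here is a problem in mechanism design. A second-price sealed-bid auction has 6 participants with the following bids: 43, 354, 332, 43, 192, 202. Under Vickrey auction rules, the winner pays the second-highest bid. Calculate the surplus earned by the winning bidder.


Step 1: Sort bids in descending order: 354, 332, 202, 192, 43, 43
Step 2: The winning bid is the highest: 354
Step 3: The payment equals the second-highest bid: 332
Step 4: Surplus = winner's bid - payment = 354 - 332 = 22

22


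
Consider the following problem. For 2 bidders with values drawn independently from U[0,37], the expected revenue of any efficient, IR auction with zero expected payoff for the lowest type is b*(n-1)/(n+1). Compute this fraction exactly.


Step 1: By Revenue Equivalence, expected revenue = b*(n-1)/(n+1)
Step 2: Substituting n = 2, b = 37
Step 3: Revenue = 37*(2-1)/(2+1) = 37*1/3
Step 4: Revenue = 37/3

37/3


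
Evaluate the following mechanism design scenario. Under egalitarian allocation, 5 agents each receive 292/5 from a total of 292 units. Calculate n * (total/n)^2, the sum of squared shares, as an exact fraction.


Step 1: Each agent's share = 292/5
Step 2: Square of each share = (292/5)^2 = 85264/25
Step 3: Sum of squares = 5 * 85264/25 = 85264/5

85264/5


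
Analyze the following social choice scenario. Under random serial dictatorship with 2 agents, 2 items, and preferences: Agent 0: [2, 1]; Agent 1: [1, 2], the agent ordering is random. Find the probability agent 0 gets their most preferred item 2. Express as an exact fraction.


Step 1: Agent 0 wants item 2
Step 2: There are 2 possible orderings of agents
Step 3: In 2 orderings, agent 0 gets item 2
Step 4: Probability = 2/2 = 1

1


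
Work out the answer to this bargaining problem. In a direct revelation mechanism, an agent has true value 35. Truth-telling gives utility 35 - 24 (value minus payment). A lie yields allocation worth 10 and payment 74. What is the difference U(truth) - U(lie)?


Step 1: U(truth) = value - payment = 35 - 24 = 11
Step 2: U(lie) = allocation - payment = 10 - 74 = -64
Step 3: IC gap = 11 - (-64) = 75

75
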